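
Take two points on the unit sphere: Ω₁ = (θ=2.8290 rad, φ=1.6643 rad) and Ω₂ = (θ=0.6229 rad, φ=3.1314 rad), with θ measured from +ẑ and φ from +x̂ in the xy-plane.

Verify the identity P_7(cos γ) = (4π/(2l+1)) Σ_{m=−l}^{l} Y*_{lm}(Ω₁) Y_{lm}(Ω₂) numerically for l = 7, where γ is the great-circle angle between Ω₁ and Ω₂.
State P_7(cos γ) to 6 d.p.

Addition theorem: P_7(cos γ) = (4π/15) Σ_m Y*_{lm}(Ω₁) Y_{lm}(Ω₂), m = −7…7:
  m=-7: Y*=(0.000079, -0.000103)  Y=(-0.011472, -0.000820)  product (-0.000001, 0.000001)
  m=-6: Y*=(0.001275, 0.000801)  Y=(0.059797, 0.003662)  product (0.000073, 0.000053)
  m=-5: Y*=(-0.004899, 0.009704)  Y=(-0.187600, -0.009569)  product (0.001012, -0.001774)
  m=-4: Y*=(-0.050990, -0.020013)  Y=(0.384623, 0.015690)  product (-0.019298, -0.008498)
  m=-3: Y*=(0.053868, -0.186973)  Y=(-0.476199, -0.014566)  product (-0.028376, 0.088252)
  m=-2: Y*=(0.451468, 0.085426)  Y=(0.201650, 0.004111)  product (0.090687, 0.019082)
  m=-1: Y*=(-0.054774, 0.584083)  Y=(0.305578, 0.003115)  product (-0.018557, 0.178312)
  m=+0: Y*=(-0.033928, -0.000000)  Y=(-0.311762, 0.000000)  product (0.010577, 0.000000)
  m=+1: Y*=(0.054774, 0.584083)  Y=(-0.305578, 0.003115)  product (-0.018557, -0.178312)
  m=+2: Y*=(0.451468, -0.085426)  Y=(0.201650, -0.004111)  product (0.090687, -0.019082)
  m=+3: Y*=(-0.053868, -0.186973)  Y=(0.476199, -0.014566)  product (-0.028376, -0.088252)
  m=+4: Y*=(-0.050990, 0.020013)  Y=(0.384623, -0.015690)  product (-0.019298, 0.008498)
  m=+5: Y*=(0.004899, 0.009704)  Y=(0.187600, -0.009569)  product (0.001012, 0.001774)
  m=+6: Y*=(0.001275, -0.000801)  Y=(0.059797, -0.003662)  product (0.000073, -0.000053)
  m=+7: Y*=(-0.000079, -0.000103)  Y=(0.011472, -0.000820)  product (-0.000001, -0.000001)
Accumulated sum (0.061660, 0.000000); after 4π/(2l+1) scaling, (0.051656, 0.000000) ⇒ P_7 = 0.051656

0.051656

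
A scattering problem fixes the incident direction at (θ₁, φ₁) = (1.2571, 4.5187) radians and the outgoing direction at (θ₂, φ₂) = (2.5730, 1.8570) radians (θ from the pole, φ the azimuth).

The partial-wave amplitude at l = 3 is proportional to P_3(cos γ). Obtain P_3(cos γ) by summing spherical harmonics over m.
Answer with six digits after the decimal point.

Addition theorem: P_3(cos γ) = (4π/7) Σ_m Y*_{lm}(Ω₁) Y_{lm}(Ω₂), m = −3…3:
  term(m=-3) = -0.003058+0.023187i   from Y*(Ω₁)=+0.197101+0.300142i, Y(Ω₂)=+0.049301+0.042563i
  term(m=-2) = -0.040871+0.058352i   from Y*(Ω₁)=-0.264190+0.107788i, Y(Ω₂)=+0.209880-0.135241i
  term(m=-1) = +0.063402-0.032999i   from Y*(Ω₁)=+0.030999+0.158041i, Y(Ω₂)=-0.125291-0.425752i
  term(m=+0) = +0.050301+0.000000i   from Y*(Ω₁)=-0.290636-0.000000i, Y(Ω₂)=-0.173072+0.000000i
  term(m=+1) = +0.063402+0.032999i   from Y*(Ω₁)=-0.030999+0.158041i, Y(Ω₂)=+0.125291-0.425752i
  term(m=+2) = -0.040871-0.058352i   from Y*(Ω₁)=-0.264190-0.107788i, Y(Ω₂)=+0.209880+0.135241i
  term(m=+3) = -0.003058-0.023187i   from Y*(Ω₁)=-0.197101+0.300142i, Y(Ω₂)=-0.049301+0.042563i
Σ over m = +0.089248+0.000000i; ×(4π/7) → +0.160217+0.000000i. Real part: 0.160217

0.160217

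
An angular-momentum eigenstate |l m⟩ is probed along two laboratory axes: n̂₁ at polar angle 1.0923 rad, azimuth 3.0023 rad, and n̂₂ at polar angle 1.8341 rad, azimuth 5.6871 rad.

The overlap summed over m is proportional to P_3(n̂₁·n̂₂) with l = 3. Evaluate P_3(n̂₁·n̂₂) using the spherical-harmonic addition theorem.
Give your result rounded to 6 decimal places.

Term-by-term m-sum for l=3 (normalisation 4π/7 = 1.795196):
  m=-3: Y*=(-0.266731, 0.118437)  Y=(-0.081026, 0.366710)  product (-0.021820, -0.107410)
  m=-2: Y*=(0.356507, -0.101969)  Y=(-0.091663, -0.230412)  product (-0.056173, -0.072797)
  m=-1: Y*=(-0.017060, 0.002392)  Y=(-0.170764, -0.115847)  product (0.003190, 0.001568)
  m=+0: Y*=(-0.333336, -0.000000)  Y=(0.258484, 0.000000)  product (-0.086162, -0.000000)
  m=+1: Y*=(0.017060, 0.002392)  Y=(0.170764, -0.115847)  product (0.003190, -0.001568)
  m=+2: Y*=(0.356507, 0.101969)  Y=(-0.091663, 0.230412)  product (-0.056173, 0.072797)
  m=+3: Y*=(0.266731, 0.118437)  Y=(0.081026, 0.366710)  product (-0.021820, 0.107410)
Total Σ_m = (-0.235768, 0.000000). Multiply by 1.795196: (-0.423249, 0.000000). P_3(cos γ) = -0.423249

-0.423249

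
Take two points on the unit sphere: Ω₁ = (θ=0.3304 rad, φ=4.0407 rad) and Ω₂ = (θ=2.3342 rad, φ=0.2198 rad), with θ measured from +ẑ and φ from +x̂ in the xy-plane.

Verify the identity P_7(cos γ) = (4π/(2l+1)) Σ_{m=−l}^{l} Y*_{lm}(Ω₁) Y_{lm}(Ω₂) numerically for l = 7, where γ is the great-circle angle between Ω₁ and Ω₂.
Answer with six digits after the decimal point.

0.361201

Expand P_7 via completeness: Σ_{m} conj(Y_{7,m}) at Ω₁ times Y_{7,m} at Ω₂ —
  m=-7: Y*=-0.00019 - 0.00000j  Y=0.00165 - 0.05136j  product -0.00000 + 0.00001j
  m=-6: Y*=0.00130 - 0.00160j  Y=-0.04587 + 0.17817j  product 0.00023 + 0.00031j
  m=-5: Y*=0.00302 + 0.01369j  Y=0.17117 - 0.33549j  product 0.00511 + 0.00133j
  m=-4: Y*=-0.05963 - 0.02916j  Y=-0.28339 + 0.34225j  product 0.02688 - 0.01214j
  m=-3: Y*=0.19929 - 0.09487j  Y=0.13606 - 0.10547j  product 0.01711 - 0.03393j
  m=-2: Y*=-0.10908 + 0.47135j  Y=0.25070 - 0.11790j  product 0.02823 + 0.13103j
  m=-1: Y*=-0.34567 - 0.43480j  Y=-0.30251 + 0.06758j  product 0.13395 + 0.10817j
  m=+0: Y*=-0.04224 + 0.00000j  Y=-0.19278 + 0.00000j  product 0.00814 + 0.00000j
  m=+1: Y*=0.34567 - 0.43480j  Y=0.30251 + 0.06758j  product 0.13395 - 0.10817j
  m=+2: Y*=-0.10908 - 0.47135j  Y=0.25070 + 0.11790j  product 0.02823 - 0.13103j
  m=+3: Y*=-0.19929 - 0.09487j  Y=-0.13606 - 0.10547j  product 0.01711 + 0.03393j
  m=+4: Y*=-0.05963 + 0.02916j  Y=-0.28339 - 0.34225j  product 0.02688 + 0.01214j
  m=+5: Y*=-0.00302 + 0.01369j  Y=-0.17117 - 0.33549j  product 0.00511 - 0.00133j
  m=+6: Y*=0.00130 + 0.00160j  Y=-0.04587 - 0.17817j  product 0.00023 - 0.00031j
  m=+7: Y*=0.00019 - 0.00000j  Y=-0.00165 - 0.05136j  product -0.00000 - 0.00001j
Total Σ_m = 0.43115 - 0.00000j. Multiply by 0.837758: 0.36120 - 0.00000j. P_7(cos γ) = 0.361201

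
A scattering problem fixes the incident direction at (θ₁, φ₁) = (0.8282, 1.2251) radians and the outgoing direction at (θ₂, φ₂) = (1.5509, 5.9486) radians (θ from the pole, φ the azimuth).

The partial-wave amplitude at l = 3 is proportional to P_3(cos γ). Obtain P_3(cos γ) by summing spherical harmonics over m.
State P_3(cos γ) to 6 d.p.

-0.032430

Term-by-term m-sum for l=3 (normalisation 4π/7 = 1.795196):
  term(m=-3) = -0.002318-0.069525i   from Y*(Ω₁)=-0.143627-0.084870i, Y(Ω₂)=+0.223974+0.351717i
  term(m=-2) = -0.007621+0.000169i   from Y*(Ω₁)=-0.288944+0.239154i, Y(Ω₂)=+0.015941+0.012608i
  term(m=-1) = -0.001097-0.098751i   from Y*(Ω₁)=+0.103772+0.288128i, Y(Ω₂)=-0.304594-0.105894i
  term(m=+0) = +0.004009+0.000000i   from Y*(Ω₁)=-0.180109-0.000000i, Y(Ω₂)=-0.022258+0.000000i
  term(m=+1) = -0.001097+0.098751i   from Y*(Ω₁)=-0.103772+0.288128i, Y(Ω₂)=+0.304594-0.105894i
  term(m=+2) = -0.007621-0.000169i   from Y*(Ω₁)=-0.288944-0.239154i, Y(Ω₂)=+0.015941-0.012608i
  term(m=+3) = -0.002318+0.069525i   from Y*(Ω₁)=+0.143627-0.084870i, Y(Ω₂)=-0.223974+0.351717i
Accumulated sum -0.018065-0.000000i; after 4π/(2l+1) scaling, -0.032430-0.000000i ⇒ P_3 = -0.032430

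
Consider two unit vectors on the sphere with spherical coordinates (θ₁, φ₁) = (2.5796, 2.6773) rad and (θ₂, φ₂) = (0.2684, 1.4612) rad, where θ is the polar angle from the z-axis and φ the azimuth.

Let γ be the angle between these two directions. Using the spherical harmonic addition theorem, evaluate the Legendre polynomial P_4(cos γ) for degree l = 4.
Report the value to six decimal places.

Expand P_4 via completeness: Σ_{m} conj(Y_{4,m}) at Ω₁ times Y_{4,m} at Ω₂ —
  m=-4: -0.010079-0.034228i × +0.001982+0.000929i = +0.000012-0.000077i  (running Σ = +0.000012-0.000077i)
  m=-3: +0.028364-0.157733i × -0.007268+0.021302i = +0.003154+0.001751i  (running Σ = +0.003166+0.001673i)
  m=-2: +0.228283-0.305197i × -0.126471-0.028174i = -0.037470+0.032167i  (running Σ = -0.034304+0.033840i)
  m=-1: +0.383829-0.192224i × +0.046410-0.421769i = -0.063261-0.170808i  (running Σ = -0.097565-0.136968i)
  m=0: -0.056713-0.000000i × +0.567020+0.000000i = -0.032158-0.000000i  (running Σ = -0.129722-0.136968i)
  m=1: -0.383829-0.192224i × -0.046410-0.421769i = -0.063261+0.170808i  (running Σ = -0.192983+0.033840i)
  m=2: +0.228283+0.305197i × -0.126471+0.028174i = -0.037470-0.032167i  (running Σ = -0.230453+0.001673i)
  m=3: -0.028364-0.157733i × +0.007268+0.021302i = +0.003154-0.001751i  (running Σ = -0.227299-0.000077i)
  m=4: -0.010079+0.034228i × +0.001982-0.000929i = +0.000012+0.000077i  (running Σ = -0.227287+0.000000i)
Accumulated sum -0.227287+0.000000i; after 4π/(2l+1) scaling, -0.317353+0.000000i ⇒ P_4 = -0.317353

-0.317353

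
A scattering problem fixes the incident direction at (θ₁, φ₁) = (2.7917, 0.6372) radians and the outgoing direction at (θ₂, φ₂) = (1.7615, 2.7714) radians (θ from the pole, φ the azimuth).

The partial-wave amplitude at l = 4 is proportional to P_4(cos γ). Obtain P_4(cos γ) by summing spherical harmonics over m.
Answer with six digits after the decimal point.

Summing Y*_{l m}(θ₁,φ₁)·Y_{l m}(θ₂,φ₂) over m ∈ [−4, 4]; prefactor 4π/(2·4+1) = 1.396263:
  m=-4: Y*=-0.00507 + 0.00341j  Y=0.03698 + 0.40964j  product -0.00159 - 0.00195j
  m=-3: Y*=0.01583 - 0.04464j  Y=0.09975 + 0.20122j  product 0.01056 - 0.00127j
  m=-2: Y*=0.05944 + 0.19465j  Y=-0.17820 - 0.16284j  product 0.02110 - 0.04437j
  m=-1: Y*=-0.38908 - 0.28800j  Y=-0.22561 - 0.08755j  product 0.06256 + 0.09904j
  m=+0: Y*=0.40018 + 0.00000j  Y=0.20811 + 0.00000j  product 0.08328 + 0.00000j
  m=+1: Y*=0.38908 - 0.28800j  Y=0.22561 - 0.08755j  product 0.06256 - 0.09904j
  m=+2: Y*=0.05944 - 0.19465j  Y=-0.17820 + 0.16284j  product 0.02110 + 0.04437j
  m=+3: Y*=-0.01583 - 0.04464j  Y=-0.09975 + 0.20122j  product 0.01056 + 0.00127j
  m=+4: Y*=-0.00507 - 0.00341j  Y=0.03698 - 0.40964j  product -0.00159 + 0.00195j
Accumulated sum 0.26857 + 0.00000j; after 4π/(2l+1) scaling, 0.37499 + 0.00000j ⇒ P_4 = 0.374989

0.374989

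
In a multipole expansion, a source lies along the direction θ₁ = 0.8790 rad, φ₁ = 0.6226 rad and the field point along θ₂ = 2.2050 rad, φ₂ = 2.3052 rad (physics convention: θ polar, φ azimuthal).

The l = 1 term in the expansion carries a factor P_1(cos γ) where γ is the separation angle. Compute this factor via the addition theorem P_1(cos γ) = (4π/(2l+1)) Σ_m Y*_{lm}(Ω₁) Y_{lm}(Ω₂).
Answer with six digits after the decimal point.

Term-by-term m-sum for l=1 (normalisation 4π/3 = 4.188790):
  m=-1: +0.216142+0.155156i × -0.186508-0.206571i = -0.008262-0.073587i  (running Σ = -0.008262-0.073587i)
  m=0: +0.311690-0.000000i × -0.289515+0.000000i = -0.090239+0.000000i  (running Σ = -0.098501-0.073587i)
  m=1: -0.216142+0.155156i × +0.186508-0.206571i = -0.008262+0.073587i  (running Σ = -0.106762+0.000000i)
Total Σ_m = -0.106762+0.000000i. Multiply by 4.188790: -0.447205+0.000000i. P_1(cos γ) = -0.447205

-0.447205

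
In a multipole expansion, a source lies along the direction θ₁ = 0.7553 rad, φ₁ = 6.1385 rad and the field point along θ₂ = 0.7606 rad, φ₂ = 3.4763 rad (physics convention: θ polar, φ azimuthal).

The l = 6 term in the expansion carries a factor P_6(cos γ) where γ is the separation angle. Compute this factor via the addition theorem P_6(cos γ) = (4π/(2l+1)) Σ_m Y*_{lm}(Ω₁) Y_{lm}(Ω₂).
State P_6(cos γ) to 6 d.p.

Expand P_6 via completeness: Σ_{m} conj(Y_{6,m}) at Ω₁ times Y_{6,m} at Ω₂ —
  m=-6: Y*=+0.032397-0.038254i  Y=-0.021962-0.046961i  product -0.002508-0.000681i
  m=-5: Y*=+0.138242-0.122088i  Y=+0.019355+0.187727i  product +0.025595+0.023589i
  m=-4: Y*=+0.318625-0.208181i  Y=+0.088402-0.374238i  product -0.049742-0.137645i
  m=-3: Y*=+0.392378-0.181883i  Y=-0.230090+0.361614i  product -0.024511+0.183739i
  m=-2: Y*=+0.107237-0.031927i  Y=+0.077932-0.061668i  product +0.006388-0.009101i
  m=-1: Y*=-0.331630+0.048320i  Y=+0.321665-0.111873i  product -0.101268+0.052643i
  m=+0: Y*=-0.219037-0.000000i  Y=-0.207432+0.000000i  product +0.045435+0.000000i
  m=+1: Y*=+0.331630+0.048320i  Y=-0.321665-0.111873i  product -0.101268-0.052643i
  m=+2: Y*=+0.107237+0.031927i  Y=+0.077932+0.061668i  product +0.006388+0.009101i
  m=+3: Y*=-0.392378-0.181883i  Y=+0.230090+0.361614i  product -0.024511-0.183739i
  m=+4: Y*=+0.318625+0.208181i  Y=+0.088402+0.374238i  product -0.049742+0.137645i
  m=+5: Y*=-0.138242-0.122088i  Y=-0.019355+0.187727i  product +0.025595-0.023589i
  m=+6: Y*=+0.032397+0.038254i  Y=-0.021962+0.046961i  product -0.002508+0.000681i
Total Σ_m = -0.246656+0.000000i. Multiply by 0.966644: -0.238429+0.000000i. P_6(cos γ) = -0.238429

-0.238429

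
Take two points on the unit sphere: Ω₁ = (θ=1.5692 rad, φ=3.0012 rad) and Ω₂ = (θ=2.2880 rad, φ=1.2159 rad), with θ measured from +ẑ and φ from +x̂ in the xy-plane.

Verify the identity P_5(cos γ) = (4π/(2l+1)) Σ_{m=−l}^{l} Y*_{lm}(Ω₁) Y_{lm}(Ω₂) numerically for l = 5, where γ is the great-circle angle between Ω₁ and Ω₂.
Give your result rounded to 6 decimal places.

-0.266786

Addition theorem: P_5(cos γ) = (4π/11) Σ_m Y*_{lm}(Ω₁) Y_{lm}(Ω₂), m = −5…5:
  [-5]  conj(Y_{5,-5})(Ω₁) = (-0.354398, 0.299697) ; Y_{5,-5}(Ω₂) = (0.110512, 0.022826) ; Δ = (-0.046006, 0.025030)
  [-4]  conj(Y_{5,-4})(Ω₁) = (0.001983, -0.001248) ; Y_{5,-4}(Ω₂) = (-0.046880, -0.307666) ; Δ = (-0.000477, -0.000552)
  [-3]  conj(Y_{5,-3})(Ω₁) = (0.315703, -0.141430) ; Y_{5,-3}(Ω₂) = (-0.374074, 0.207334) ; Δ = (-0.088773, 0.118361)
  [-2]  conj(Y_{5,-2})(Ω₁) = (-0.002599, 0.000750) ; Y_{5,-2}(Ω₂) = (0.142075, 0.122066) ; Δ = (-0.000461, -0.000211)
  [-1]  conj(Y_{5,-1})(Ω₁) = (-0.317119, 0.044816) ; Y_{5,-1}(Ω₂) = (-0.094683, 0.255495) ; Δ = (0.018576, -0.085266)
  [+0]  conj(Y_{5,0})(Ω₁) = (0.002800, -0.000000) ; Y_{5,0}(Ω₂) = (0.267731, 0.000000) ; Δ = (0.000750, 0.000000)
  [+1]  conj(Y_{5,1})(Ω₁) = (0.317119, 0.044816) ; Y_{5,1}(Ω₂) = (0.094683, 0.255495) ; Δ = (0.018576, 0.085266)
  [+2]  conj(Y_{5,2})(Ω₁) = (-0.002599, -0.000750) ; Y_{5,2}(Ω₂) = (0.142075, -0.122066) ; Δ = (-0.000461, 0.000211)
  [+3]  conj(Y_{5,3})(Ω₁) = (-0.315703, -0.141430) ; Y_{5,3}(Ω₂) = (0.374074, 0.207334) ; Δ = (-0.088773, -0.118361)
  [+4]  conj(Y_{5,4})(Ω₁) = (0.001983, 0.001248) ; Y_{5,4}(Ω₂) = (-0.046880, 0.307666) ; Δ = (-0.000477, 0.000552)
  [+5]  conj(Y_{5,5})(Ω₁) = (0.354398, 0.299697) ; Y_{5,5}(Ω₂) = (-0.110512, 0.022826) ; Δ = (-0.046006, -0.025030)
Accumulated sum (-0.233532, -0.000000); after 4π/(2l+1) scaling, (-0.266786, -0.000000) ⇒ P_5 = -0.266786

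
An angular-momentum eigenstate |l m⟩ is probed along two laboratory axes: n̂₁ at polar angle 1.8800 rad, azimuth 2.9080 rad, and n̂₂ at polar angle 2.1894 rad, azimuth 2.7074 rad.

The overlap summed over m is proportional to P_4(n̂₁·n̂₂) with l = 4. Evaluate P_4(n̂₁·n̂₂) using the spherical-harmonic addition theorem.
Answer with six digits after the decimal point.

Summing Y*_{l m}(θ₁,φ₁)·Y_{l m}(θ₂,φ₂) over m ∈ [−4, 4]; prefactor 4π/(2·4+1) = 1.396263:
  term(m=-4) = (0.049366, 0.051074)   from Y*(Ω₁)=(0.216555, -0.293037), Y(Ω₂)=(-0.032208, 0.192266)
  term(m=-3) = (0.106513, 0.073152)   from Y*(Ω₁)=(0.251639, -0.212288), Y(Ω₂)=(0.104013, 0.378447)
  term(m=-2) = (-0.029554, -0.012537)   from Y*(Ω₁)=(-0.095347, 0.048096), Y(Ω₂)=(0.194219, 0.229460)
  term(m=-1) = (0.045633, 0.009279)   from Y*(Ω₁)=(-0.313753, 0.074653), Y(Ω₂)=(-0.130992, -0.060741)
  term(m=+0) = (-0.018292, 0.000000)   from Y*(Ω₁)=(0.055236, -0.000000), Y(Ω₂)=(-0.331158, 0.000000)
  term(m=+1) = (0.045633, -0.009279)   from Y*(Ω₁)=(0.313753, 0.074653), Y(Ω₂)=(0.130992, -0.060741)
  term(m=+2) = (-0.029554, 0.012537)   from Y*(Ω₁)=(-0.095347, -0.048096), Y(Ω₂)=(0.194219, -0.229460)
  term(m=+3) = (0.106513, -0.073152)   from Y*(Ω₁)=(-0.251639, -0.212288), Y(Ω₂)=(-0.104013, 0.378447)
  term(m=+4) = (0.049366, -0.051074)   from Y*(Ω₁)=(0.216555, 0.293037), Y(Ω₂)=(-0.032208, -0.192266)
Total Σ_m = (0.325626, -0.000000). Multiply by 1.396263: (0.454660, -0.000000). P_4(cos γ) = 0.454660

0.454660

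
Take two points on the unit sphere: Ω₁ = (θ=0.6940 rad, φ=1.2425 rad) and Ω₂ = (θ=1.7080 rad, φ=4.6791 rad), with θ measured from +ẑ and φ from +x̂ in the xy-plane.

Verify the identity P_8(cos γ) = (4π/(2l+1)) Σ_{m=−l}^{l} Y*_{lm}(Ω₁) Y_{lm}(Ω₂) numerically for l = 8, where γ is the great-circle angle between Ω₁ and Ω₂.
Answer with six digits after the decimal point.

Expand P_8 via completeness: Σ_{m} conj(Y_{8,m}) at Ω₁ times Y_{8,m} at Ω₂ —
  term(m=-8) = -0.004898-0.004861i   from Y*(Ω₁)=-0.012564-0.007114i, Y(Ω₂)=+0.461081+0.125779i
  term(m=-7) = -0.008691-0.016128i   from Y*(Ω₁)=-0.051848+0.046147i, Y(Ω₂)=-0.060952+0.256819i
  term(m=-6) = +0.010265+0.050833i   from Y*(Ω₁)=+0.078734+0.186755i, Y(Ω₂)=+0.250790+0.050768i
  term(m=-5) = -0.010823+0.112673i   from Y*(Ω₁)=+0.391368-0.027710i, Y(Ω₂)=-0.047798+0.284511i
  term(m=-4) = +0.031395-0.076210i   from Y*(Ω₁)=+0.120186-0.456174i, Y(Ω₂)=+0.173176+0.023197i
  term(m=-3) = +0.040941-0.050034i   from Y*(Ω₁)=-0.183537-0.121804i, Y(Ω₂)=-0.029261+0.292030i
  term(m=-2) = +0.028875-0.019334i   from Y*(Ω₁)=+0.201403-0.155213i, Y(Ω₂)=+0.136360+0.009092i
  term(m=-1) = +0.101266-0.030772i   from Y*(Ω₁)=-0.116071-0.340762i, Y(Ω₂)=-0.009785+0.293842i
  term(m=+0) = +0.018620+0.000000i   from Y*(Ω₁)=+0.148742-0.000000i, Y(Ω₂)=+0.125184+0.000000i
  term(m=+1) = +0.101266+0.030772i   from Y*(Ω₁)=+0.116071-0.340762i, Y(Ω₂)=+0.009785+0.293842i
  term(m=+2) = +0.028875+0.019334i   from Y*(Ω₁)=+0.201403+0.155213i, Y(Ω₂)=+0.136360-0.009092i
  term(m=+3) = +0.040941+0.050034i   from Y*(Ω₁)=+0.183537-0.121804i, Y(Ω₂)=+0.029261+0.292030i
  term(m=+4) = +0.031395+0.076210i   from Y*(Ω₁)=+0.120186+0.456174i, Y(Ω₂)=+0.173176-0.023197i
  term(m=+5) = -0.010823-0.112673i   from Y*(Ω₁)=-0.391368-0.027710i, Y(Ω₂)=+0.047798+0.284511i
  term(m=+6) = +0.010265-0.050833i   from Y*(Ω₁)=+0.078734-0.186755i, Y(Ω₂)=+0.250790-0.050768i
  term(m=+7) = -0.008691+0.016128i   from Y*(Ω₁)=+0.051848+0.046147i, Y(Ω₂)=+0.060952+0.256819i
  term(m=+8) = -0.004898+0.004861i   from Y*(Ω₁)=-0.012564+0.007114i, Y(Ω₂)=+0.461081-0.125779i
Σ over m = +0.395278-0.000000i; ×(4π/17) → +0.292189-0.000000i. Real part: 0.292189

0.292189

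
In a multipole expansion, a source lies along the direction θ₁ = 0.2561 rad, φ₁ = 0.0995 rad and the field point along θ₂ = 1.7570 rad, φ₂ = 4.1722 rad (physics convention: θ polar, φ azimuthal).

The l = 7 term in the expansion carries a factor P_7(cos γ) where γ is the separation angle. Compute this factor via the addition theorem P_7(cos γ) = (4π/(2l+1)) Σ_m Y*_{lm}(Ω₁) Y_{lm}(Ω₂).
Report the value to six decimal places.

Term-by-term m-sum for l=7 (normalisation 4π/15 = 0.837758):
  m=-7: +0.000026+0.000021i × -0.264213+0.355065i = -0.000014+0.000003i  (running Σ = -0.000014+0.000003i)
  m=-6: +0.000395+0.000269i × -0.310422-0.031002i = -0.000114-0.000096i  (running Σ = -0.000129-0.000092i)
  m=-5: +0.003755+0.002039i × +0.079529+0.168647i = -0.000045+0.000795i  (running Σ = -0.000174+0.000703i)
  m=-4: +0.024697+0.010384i × -0.180063+0.268953i = -0.007240+0.004773i  (running Σ = -0.007414+0.005476i)
  m=-3: +0.114245+0.035153i × +0.095003+0.004732i = +0.010687+0.003880i  (running Σ = +0.003273+0.009356i)
  m=-2: +0.355062+0.071605i × +0.150167+0.281250i = +0.033180+0.110614i  (running Σ = +0.036453+0.119970i)
  m=-1: +0.634785+0.063370i × +0.030259-0.050458i = +0.022406-0.030113i  (running Σ = +0.058859+0.089857i)
  m=0: +0.295441-0.000000i × +0.316046+0.000000i = +0.093373+0.000000i  (running Σ = +0.152231+0.089857i)
  m=1: -0.634785+0.063370i × -0.030259-0.050458i = +0.022406+0.030113i  (running Σ = +0.174637+0.119970i)
  m=2: +0.355062-0.071605i × +0.150167-0.281250i = +0.033180-0.110614i  (running Σ = +0.207817+0.009356i)
  m=3: -0.114245+0.035153i × -0.095003+0.004732i = +0.010687-0.003880i  (running Σ = +0.218504+0.005476i)
  m=4: +0.024697-0.010384i × -0.180063-0.268953i = -0.007240-0.004773i  (running Σ = +0.211264+0.000703i)
  m=5: -0.003755+0.002039i × -0.079529+0.168647i = -0.000045-0.000795i  (running Σ = +0.211219-0.000092i)
  m=6: +0.000395-0.000269i × -0.310422+0.031002i = -0.000114+0.000096i  (running Σ = +0.211105+0.000003i)
  m=7: -0.000026+0.000021i × +0.264213+0.355065i = -0.000014-0.000003i  (running Σ = +0.211090+0.000000i)
Accumulated sum +0.211090+0.000000i; after 4π/(2l+1) scaling, +0.176842+0.000000i ⇒ P_7 = 0.176842

0.176842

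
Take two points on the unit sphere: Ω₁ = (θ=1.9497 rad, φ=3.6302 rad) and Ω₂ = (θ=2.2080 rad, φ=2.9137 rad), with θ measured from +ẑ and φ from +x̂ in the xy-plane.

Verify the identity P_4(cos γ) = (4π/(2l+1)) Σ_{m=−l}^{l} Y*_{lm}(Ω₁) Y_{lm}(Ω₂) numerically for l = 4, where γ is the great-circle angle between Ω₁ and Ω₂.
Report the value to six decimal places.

Summing Y*_{l m}(θ₁,φ₁)·Y_{l m}(θ₂,φ₂) over m ∈ [−4, 4]; prefactor 4π/(2·4+1) = 1.396263:
  m=-4: Y*=-0.12341 + 0.30575j  Y=0.11313 + 0.14600j  product -0.05860 + 0.01657j
  m=-3: Y*=0.03891 + 0.36925j  Y=0.29978 + 0.24425j  product -0.07853 + 0.12020j
  m=-2: Y*=-0.00682 - 0.01010j  Y=0.28676 + 0.14057j  product -0.00053 - 0.00386j
  m=-1: Y*=-0.29318 - 0.15585j  Y=-0.11509 - 0.02669j  product 0.02958 + 0.02576j
  m=+0: Y*=-0.04756 + 0.00000j  Y=-0.34209 + 0.00000j  product 0.01627 + 0.00000j
  m=+1: Y*=0.29318 - 0.15585j  Y=0.11509 - 0.02669j  product 0.02958 - 0.02576j
  m=+2: Y*=-0.00682 + 0.01010j  Y=0.28676 - 0.14057j  product -0.00053 + 0.00386j
  m=+3: Y*=-0.03891 + 0.36925j  Y=-0.29978 + 0.24425j  product -0.07853 - 0.12020j
  m=+4: Y*=-0.12341 - 0.30575j  Y=0.11313 - 0.14600j  product -0.05860 - 0.01657j
Total Σ_m = -0.19989 + 0.00000j. Multiply by 1.396263: -0.27910 + 0.00000j. P_4(cos γ) = -0.279096

-0.279096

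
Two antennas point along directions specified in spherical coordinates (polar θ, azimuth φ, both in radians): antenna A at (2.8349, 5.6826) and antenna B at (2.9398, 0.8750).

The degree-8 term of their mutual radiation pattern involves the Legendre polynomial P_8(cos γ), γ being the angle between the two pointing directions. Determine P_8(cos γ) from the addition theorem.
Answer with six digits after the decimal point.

-0.251371

Summing Y*_{l m}(θ₁,φ₁)·Y_{l m}(θ₂,φ₂) over m ∈ [−8, 8]; prefactor 4π/(2·8+1) = 0.739198:
  term(m=-8) = 0.00000 + 0.00000j   from Y*(Ω₁)=0.00000 + 0.00004j, Y(Ω₂)=0.00000 - 0.00000j
  term(m=-7) = -0.00000 + 0.00000j   from Y*(Ω₁)=0.00022 - 0.00039j, Y(Ω₂)=-0.00003 - 0.00000j
  term(m=-6) = -0.00000 - 0.00000j   from Y*(Ω₁)=-0.00322 + 0.00160j, Y(Ω₂)=0.00017 + 0.00028j
  term(m=-5) = 0.00003 - 0.00005j   from Y*(Ω₁)=0.02048 + 0.00286j, Y(Ω₂)=0.00097 - 0.00277j
  term(m=-4) = 0.00159 + 0.00064j   from Y*(Ω₁)=-0.06451 - 0.05881j, Y(Ω₂)=-0.01837 + 0.00688j
  term(m=-3) = -0.00720 + 0.02452j   from Y*(Ω₁)=0.06076 + 0.25840j, Y(Ω₂)=0.08371 + 0.04755j
  term(m=-2) = -0.17304 - 0.03335j   from Y*(Ω₁)=0.19358 - 0.49964j, Y(Ω₂)=-0.05862 - 0.32361j
  term(m=-1) = 0.03537 - 0.37041j   from Y*(Ω₁)=-0.45472 + 0.31148j, Y(Ω₂)=-0.43273 + 0.51816j
  term(m=+0) = -0.05356 + 0.00000j   from Y*(Ω₁)=-0.11811 + 0.00000j, Y(Ω₂)=0.45352 + 0.00000j
  term(m=+1) = 0.03537 + 0.37041j   from Y*(Ω₁)=0.45472 + 0.31148j, Y(Ω₂)=0.43273 + 0.51816j
  term(m=+2) = -0.17304 + 0.03335j   from Y*(Ω₁)=0.19358 + 0.49964j, Y(Ω₂)=-0.05862 + 0.32361j
  term(m=+3) = -0.00720 - 0.02452j   from Y*(Ω₁)=-0.06076 + 0.25840j, Y(Ω₂)=-0.08371 + 0.04755j
  term(m=+4) = 0.00159 - 0.00064j   from Y*(Ω₁)=-0.06451 + 0.05881j, Y(Ω₂)=-0.01837 - 0.00688j
  term(m=+5) = 0.00003 + 0.00005j   from Y*(Ω₁)=-0.02048 + 0.00286j, Y(Ω₂)=-0.00097 - 0.00277j
  term(m=+6) = -0.00000 + 0.00000j   from Y*(Ω₁)=-0.00322 - 0.00160j, Y(Ω₂)=0.00017 - 0.00028j
  term(m=+7) = -0.00000 - 0.00000j   from Y*(Ω₁)=-0.00022 - 0.00039j, Y(Ω₂)=0.00003 - 0.00000j
  term(m=+8) = 0.00000 - 0.00000j   from Y*(Ω₁)=0.00000 - 0.00004j, Y(Ω₂)=0.00000 + 0.00000j
Σ over m = -0.34006 - 0.00000j; ×(4π/17) → -0.25137 - 0.00000j. Real part: -0.251371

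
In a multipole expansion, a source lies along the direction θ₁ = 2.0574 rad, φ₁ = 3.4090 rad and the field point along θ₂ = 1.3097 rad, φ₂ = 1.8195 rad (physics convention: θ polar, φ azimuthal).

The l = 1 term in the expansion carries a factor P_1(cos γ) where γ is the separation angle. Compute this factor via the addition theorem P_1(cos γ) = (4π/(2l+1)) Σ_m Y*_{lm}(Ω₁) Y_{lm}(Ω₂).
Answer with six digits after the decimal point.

-0.136684

Term-by-term m-sum for l=1 (normalisation 4π/3 = 4.188790):
  [-1]  conj(Y_{1,-1})(Ω₁) = -0.294537-0.080694i ; Y_{1,-1}(Ω₂) = -0.082160-0.323515i ; Δ = -0.001906+0.101917i
  [+0]  conj(Y_{1,0})(Ω₁) = -0.228483-0.000000i ; Y_{1,0}(Ω₂) = +0.126128+0.000000i ; Δ = -0.028818-0.000000i
  [+1]  conj(Y_{1,1})(Ω₁) = +0.294537-0.080694i ; Y_{1,1}(Ω₂) = +0.082160-0.323515i ; Δ = -0.001906-0.101917i
Σ over m = -0.032631+0.000000i; ×(4π/3) → -0.136684+0.000000i. Real part: -0.136684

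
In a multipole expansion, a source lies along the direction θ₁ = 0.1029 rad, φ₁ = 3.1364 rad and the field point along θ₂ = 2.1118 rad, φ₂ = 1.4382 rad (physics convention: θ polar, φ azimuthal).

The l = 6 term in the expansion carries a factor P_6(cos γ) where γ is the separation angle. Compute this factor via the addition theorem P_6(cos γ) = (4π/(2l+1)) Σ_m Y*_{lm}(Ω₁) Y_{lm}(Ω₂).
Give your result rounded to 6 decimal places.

0.304547

Summing Y*_{l m}(θ₁,φ₁)·Y_{l m}(θ₂,φ₂) over m ∈ [−6, 6]; prefactor 4π/(2·6+1) = 0.966644:
  m=-6: +0.000001-0.000000i × -0.134125-0.136884i = -0.000000-0.000000i  (running Σ = -0.000000-0.000000i)
  m=-5: -0.000019+0.000000i × -0.245480+0.314357i = +0.000005-0.000006i  (running Σ = +0.000004-0.000006i)
  m=-4: +0.000392-0.000008i × +0.318604+0.186841i = +0.000127+0.000071i  (running Σ = +0.000131+0.000065i)
  m=-3: -0.005536+0.000086i × -0.006758+0.016083i = +0.000036-0.000090i  (running Σ = +0.000167-0.000025i)
  m=-2: +0.053252-0.000553i × +0.335495+0.091117i = +0.017916+0.004667i  (running Σ = +0.018083+0.004642i)
  m=-1: -0.320911+0.001666i × +0.015276-0.114534i = -0.004712+0.036781i  (running Σ = +0.013372+0.041422i)
  m=0: +0.907083-0.000000i × +0.317846+0.000000i = +0.288313+0.000000i  (running Σ = +0.301685+0.041422i)
  m=1: +0.320911+0.001666i × -0.015276-0.114534i = -0.004712-0.036781i  (running Σ = +0.296973+0.004642i)
  m=2: +0.053252+0.000553i × +0.335495-0.091117i = +0.017916-0.004667i  (running Σ = +0.314889-0.000025i)
  m=3: +0.005536+0.000086i × +0.006758+0.016083i = +0.000036+0.000090i  (running Σ = +0.314925+0.000065i)
  m=4: +0.000392+0.000008i × +0.318604-0.186841i = +0.000127-0.000071i  (running Σ = +0.315052-0.000006i)
  m=5: +0.000019+0.000000i × +0.245480+0.314357i = +0.000005+0.000006i  (running Σ = +0.315057-0.000000i)
  m=6: +0.000001+0.000000i × -0.134125+0.136884i = -0.000000+0.000000i  (running Σ = +0.315056-0.000000i)
Σ over m = +0.315056-0.000000i; ×(4π/13) → +0.304547-0.000000i. Real part: 0.304547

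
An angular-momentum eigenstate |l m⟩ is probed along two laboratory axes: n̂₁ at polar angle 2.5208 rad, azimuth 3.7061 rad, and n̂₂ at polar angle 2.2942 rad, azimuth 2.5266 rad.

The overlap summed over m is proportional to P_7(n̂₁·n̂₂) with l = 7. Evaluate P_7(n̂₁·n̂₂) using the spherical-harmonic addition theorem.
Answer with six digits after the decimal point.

Summing Y*_{l m}(θ₁,φ₁)·Y_{l m}(θ₂,φ₂) over m ∈ [−7, 7]; prefactor 4π/(2·7+1) = 0.837758:
  m=-7: Y*=0.00777 + 0.00816j  Y=0.02634 + 0.06103j  product -0.00029 + 0.00069j
  m=-6: Y*=0.05718 + 0.01432j  Y=0.18744 + 0.11450j  product 0.00908 + 0.00923j
  m=-5: Y*=0.17636 - 0.05826j  Y=0.40680 - 0.02715j  product 0.07016 - 0.02849j
  m=-4: Y*=0.24284 - 0.29590j  Y=0.32104 - 0.26048j  product 0.00089 - 0.15825j
  m=-3: Y*=0.05846 - 0.47399j  Y=0.01937 - 0.06886j  product -0.03151 - 0.01321j
  m=-2: Y*=-0.08876 - 0.18767j  Y=0.11171 + 0.31499j  product 0.04920 - 0.04892j
  m=-1: Y*=0.25475 + 0.16132j  Y=0.18745 + 0.13241j  product 0.02639 + 0.06397j
  m=+0: Y*=0.31655 + 0.00000j  Y=-0.27403 + 0.00000j  product -0.08674 + 0.00000j
  m=+1: Y*=-0.25475 + 0.16132j  Y=-0.18745 + 0.13241j  product 0.02639 - 0.06397j
  m=+2: Y*=-0.08876 + 0.18767j  Y=0.11171 - 0.31499j  product 0.04920 + 0.04892j
  m=+3: Y*=-0.05846 - 0.47399j  Y=-0.01937 - 0.06886j  product -0.03151 + 0.01321j
  m=+4: Y*=0.24284 + 0.29590j  Y=0.32104 + 0.26048j  product 0.00089 + 0.15825j
  m=+5: Y*=-0.17636 - 0.05826j  Y=-0.40680 - 0.02715j  product 0.07016 + 0.02849j
  m=+6: Y*=0.05718 - 0.01432j  Y=0.18744 - 0.11450j  product 0.00908 - 0.00923j
  m=+7: Y*=-0.00777 + 0.00816j  Y=-0.02634 + 0.06103j  product -0.00029 - 0.00069j
Σ over m = 0.16109 + 0.00000j; ×(4π/15) → 0.13496 + 0.00000j. Real part: 0.134955

0.134955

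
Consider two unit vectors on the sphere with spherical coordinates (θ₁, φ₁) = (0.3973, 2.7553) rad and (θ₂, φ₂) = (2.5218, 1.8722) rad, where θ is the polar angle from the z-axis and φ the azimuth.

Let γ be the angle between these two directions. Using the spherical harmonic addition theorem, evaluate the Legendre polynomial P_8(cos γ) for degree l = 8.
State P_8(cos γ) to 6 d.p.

0.231054

Expand P_8 via completeness: Σ_{m} conj(Y_{8,m}) at Ω₁ times Y_{8,m} at Ω₂ —
  m=-8: Y*=(-0.000259, -0.000013)  Y=(-0.004976, -0.004457)  product (0.000001, 0.000001)
  m=-7: Y*=(0.002236, 0.001046)  Y=(-0.032135, 0.019220)  product (-0.000092, 0.000009)
  m=-6: Y*=(-0.010088, -0.010895)  Y=(0.030423, 0.125612)  product (0.001062, -0.001599)
  m=-5: Y*=(0.022385, 0.059351)  Y=(0.303099, 0.019357)  product (0.005636, 0.018423)
  m=-4: Y*=(0.005029, -0.196225)  Y=(0.169298, -0.442806)  product (-0.086038, -0.035448)
  m=-3: Y*=(-0.169785, 0.388602)  Y=(-0.317029, -0.249410)  product (0.150748, -0.080852)
  m=-2: Y*=(0.400479, -0.390346)  Y=(0.028438, -0.019573)  product (0.003749, -0.018939)
  m=-1: Y*=(-0.208791, 0.084921)  Y=(-0.123141, -0.396112)  product (0.059349, 0.072247)
  m=+0: Y*=(-0.424811, -0.000000)  Y=(-0.102974, 0.000000)  product (0.043744, 0.000000)
  m=+1: Y*=(0.208791, 0.084921)  Y=(0.123141, -0.396112)  product (0.059349, -0.072247)
  m=+2: Y*=(0.400479, 0.390346)  Y=(0.028438, 0.019573)  product (0.003749, 0.018939)
  m=+3: Y*=(0.169785, 0.388602)  Y=(0.317029, -0.249410)  product (0.150748, 0.080852)
  m=+4: Y*=(0.005029, 0.196225)  Y=(0.169298, 0.442806)  product (-0.086038, 0.035448)
  m=+5: Y*=(-0.022385, 0.059351)  Y=(-0.303099, 0.019357)  product (0.005636, -0.018423)
  m=+6: Y*=(-0.010088, 0.010895)  Y=(0.030423, -0.125612)  product (0.001062, 0.001599)
  m=+7: Y*=(-0.002236, 0.001046)  Y=(0.032135, 0.019220)  product (-0.000092, -0.000009)
  m=+8: Y*=(-0.000259, 0.000013)  Y=(-0.004976, 0.004457)  product (0.000001, -0.000001)
Accumulated sum (0.312574, 0.000000); after 4π/(2l+1) scaling, (0.231054, 0.000000) ⇒ P_8 = 0.231054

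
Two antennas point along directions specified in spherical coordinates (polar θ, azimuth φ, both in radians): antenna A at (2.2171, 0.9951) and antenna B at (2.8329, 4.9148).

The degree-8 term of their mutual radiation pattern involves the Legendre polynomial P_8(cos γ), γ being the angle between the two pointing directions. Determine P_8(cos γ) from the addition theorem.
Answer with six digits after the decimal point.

Expand P_8 via completeness: Σ_{m} conj(Y_{8,m}) at Ω₁ times Y_{8,m} at Ω₂ —
  term(m=-8) = (0.000003, 0.000000)   from Y*(Ω₁)=(-0.009065, 0.084544), Y(Ω₂)=(-0.000002, -0.000037)
  term(m=-7) = (-0.000081, -0.000089)   from Y*(Ω₁)=(-0.199102, -0.161836), Y(Ω₂)=(0.000464, 0.000072)
  term(m=-6) = (-0.000071, 0.001614)   from Y*(Ω₁)=(0.411684, -0.133048), Y(Ω₂)=(-0.001303, 0.003500)
  term(m=-5) = (0.006041, -0.005616)   from Y*(Ω₁)=(-0.100783, 0.374165), Y(Ω₂)=(-0.018050, -0.011285)
  term(m=-4) = (-0.001476, -0.000043)   from Y*(Ω₁)=(-0.011064, -0.012313), Y(Ω₂)=(0.061537, -0.064596)
  term(m=-3) = (-0.064733, -0.067628)   from Y*(Ω₁)=(-0.343606, 0.054145), Y(Ω₂)=(0.153565, 0.221017)
  term(m=-2) = (-0.001645, 0.112797)   from Y*(Ω₁)=(0.085347, -0.191422), Y(Ω₂)=(-0.494742, 0.211991)
  term(m=-1) = (-0.101887, 0.100412)   from Y*(Ω₁)=(-0.142731, -0.219912), Y(Ω₂)=(-0.109691, -0.534502)
  term(m=+0) = (-0.032270, 0.000000)   from Y*(Ω₁)=(0.253272, -0.000000), Y(Ω₂)=(-0.127413, 0.000000)
  term(m=+1) = (-0.101887, -0.100412)   from Y*(Ω₁)=(0.142731, -0.219912), Y(Ω₂)=(0.109691, -0.534502)
  term(m=+2) = (-0.001645, -0.112797)   from Y*(Ω₁)=(0.085347, 0.191422), Y(Ω₂)=(-0.494742, -0.211991)
  term(m=+3) = (-0.064733, 0.067628)   from Y*(Ω₁)=(0.343606, 0.054145), Y(Ω₂)=(-0.153565, 0.221017)
  term(m=+4) = (-0.001476, 0.000043)   from Y*(Ω₁)=(-0.011064, 0.012313), Y(Ω₂)=(0.061537, 0.064596)
  term(m=+5) = (0.006041, 0.005616)   from Y*(Ω₁)=(0.100783, 0.374165), Y(Ω₂)=(0.018050, -0.011285)
  term(m=+6) = (-0.000071, -0.001614)   from Y*(Ω₁)=(0.411684, 0.133048), Y(Ω₂)=(-0.001303, -0.003500)
  term(m=+7) = (-0.000081, 0.000089)   from Y*(Ω₁)=(0.199102, -0.161836), Y(Ω₂)=(-0.000464, 0.000072)
  term(m=+8) = (0.000003, -0.000000)   from Y*(Ω₁)=(-0.009065, -0.084544), Y(Ω₂)=(-0.000002, 0.000037)
Σ over m = (-0.359965, 0.000000); ×(4π/17) → (-0.266086, 0.000000). Real part: -0.266086

-0.266086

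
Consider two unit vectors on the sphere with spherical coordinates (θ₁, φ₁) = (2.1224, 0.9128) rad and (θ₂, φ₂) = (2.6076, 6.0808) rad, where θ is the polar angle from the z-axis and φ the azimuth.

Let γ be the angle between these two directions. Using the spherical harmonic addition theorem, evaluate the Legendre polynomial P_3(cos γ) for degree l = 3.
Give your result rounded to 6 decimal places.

Addition theorem: P_3(cos γ) = (4π/7) Σ_m Y*_{lm}(Ω₁) Y_{lm}(Ω₂), m = −3…3:
  m=-3: Y*=-0.237086+0.101132i  Y=+0.045180+0.031386i  product -0.013886-0.002872i
  m=-2: Y*=+0.097921-0.375946i  Y=-0.209477-0.089746i  product -0.054252+0.069964i
  m=-1: Y*=+0.062812+0.081268i  Y=+0.435821+0.089428i  product +0.020107+0.041035i
  m=+0: Y*=+0.318152-0.000000i  Y=-0.226375+0.000000i  product -0.072021+0.000000i
  m=+1: Y*=-0.062812+0.081268i  Y=-0.435821+0.089428i  product +0.020107-0.041035i
  m=+2: Y*=+0.097921+0.375946i  Y=-0.209477+0.089746i  product -0.054252-0.069964i
  m=+3: Y*=+0.237086+0.101132i  Y=-0.045180+0.031386i  product -0.013886+0.002872i
Total Σ_m = -0.168082+0.000000i. Multiply by 1.795196: -0.301740+0.000000i. P_3(cos γ) = -0.301740

-0.301740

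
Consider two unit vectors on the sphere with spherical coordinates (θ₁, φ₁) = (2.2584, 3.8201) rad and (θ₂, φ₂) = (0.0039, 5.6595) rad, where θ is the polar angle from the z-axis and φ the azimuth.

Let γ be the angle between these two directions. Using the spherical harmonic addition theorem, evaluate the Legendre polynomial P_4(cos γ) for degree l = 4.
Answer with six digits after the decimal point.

Addition theorem: P_4(cos γ) = (4π/9) Σ_m Y*_{lm}(Ω₁) Y_{lm}(Ω₂), m = −4…4:
  m=-4: Y*=-0.14361 + 0.06544j  Y=-0.00000 + 0.00000j  product 0.00000 - 0.00000j
  m=-3: Y*=-0.16430 + 0.32773j  Y=-0.00000 + 0.00000j  product -0.00000 - 0.00000j
  m=-2: Y*=0.07713 + 0.35526j  Y=0.00001 + 0.00003j  product -0.00001 + 0.00001j
  m=-1: Y*=-0.03255 - 0.02624j  Y=0.00599 + 0.00431j  product -0.00008 - 0.00030j
  m=+0: Y*=-0.36024 + 0.00000j  Y=0.84622 + 0.00000j  product -0.30484 + 0.00000j
  m=+1: Y*=0.03255 - 0.02624j  Y=-0.00599 + 0.00431j  product -0.00008 + 0.00030j
  m=+2: Y*=0.07713 - 0.35526j  Y=0.00001 - 0.00003j  product -0.00001 - 0.00001j
  m=+3: Y*=0.16430 + 0.32773j  Y=0.00000 + 0.00000j  product -0.00000 + 0.00000j
  m=+4: Y*=-0.14361 - 0.06544j  Y=-0.00000 - 0.00000j  product 0.00000 + 0.00000j
Accumulated sum -0.30502 + 0.00000j; after 4π/(2l+1) scaling, -0.42589 + 0.00000j ⇒ P_4 = -0.425895

-0.425895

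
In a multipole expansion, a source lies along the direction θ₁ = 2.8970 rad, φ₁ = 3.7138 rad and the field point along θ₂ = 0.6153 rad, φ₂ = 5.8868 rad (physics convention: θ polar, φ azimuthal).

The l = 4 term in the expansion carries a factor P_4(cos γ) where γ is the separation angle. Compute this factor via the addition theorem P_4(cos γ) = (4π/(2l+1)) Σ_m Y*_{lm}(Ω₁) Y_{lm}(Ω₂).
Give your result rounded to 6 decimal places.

0.050449

Addition theorem: P_4(cos γ) = (4π/9) Σ_m Y*_{lm}(Ω₁) Y_{lm}(Ω₂), m = −4…4:
  term(m=-4) = (-0.000056, -0.000050)   from Y*(Ω₁)=(-0.001001, 0.001146), Y(Ω₂)=(-0.000724, 0.049115)
  term(m=-3) = (-0.003296, 0.000792)   from Y*(Ω₁)=(-0.002506, 0.017063), Y(Ω₂)=(0.073206, 0.182415)
  term(m=-2) = (-0.016058, 0.041848)   from Y*(Ω₁)=(0.045349, 0.099833), Y(Ω₂)=(0.286917, 0.291179)
  term(m=-1) = (0.084055, 0.122284)   from Y*(Ω₁)=(0.335431, 0.216047), Y(Ω₂)=(0.343073, 0.143589)
  term(m=+0) = (-0.093160, 0.000000)   from Y*(Ω₁)=(0.610878, -0.000000), Y(Ω₂)=(-0.152503, 0.000000)
  term(m=+1) = (0.084055, -0.122284)   from Y*(Ω₁)=(-0.335431, 0.216047), Y(Ω₂)=(-0.343073, 0.143589)
  term(m=+2) = (-0.016058, -0.041848)   from Y*(Ω₁)=(0.045349, -0.099833), Y(Ω₂)=(0.286917, -0.291179)
  term(m=+3) = (-0.003296, -0.000792)   from Y*(Ω₁)=(0.002506, 0.017063), Y(Ω₂)=(-0.073206, 0.182415)
  term(m=+4) = (-0.000056, 0.000050)   from Y*(Ω₁)=(-0.001001, -0.001146), Y(Ω₂)=(-0.000724, -0.049115)
Σ over m = (0.036131, 0.000000); ×(4π/9) → (0.050449, 0.000000). Real part: 0.050449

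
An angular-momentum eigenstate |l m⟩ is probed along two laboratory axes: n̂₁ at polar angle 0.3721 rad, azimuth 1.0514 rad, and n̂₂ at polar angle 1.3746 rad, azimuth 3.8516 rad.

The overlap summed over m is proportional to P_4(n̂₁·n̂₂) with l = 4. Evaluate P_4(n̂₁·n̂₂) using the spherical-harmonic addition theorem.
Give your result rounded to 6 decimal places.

0.288069

Addition theorem: P_4(cos γ) = (4π/9) Σ_m Y*_{lm}(Ω₁) Y_{lm}(Ω₂), m = −4…4:
  [-4]  conj(Y_{4,-4})(Ω₁) = (-0.003753, -0.006760) ; Y_{4,-4}(Ω₂) = (-0.391057, -0.121638) ; Δ = (0.000645, 0.003100)
  [-3]  conj(Y_{4,-3})(Ω₁) = (-0.056033, -0.000706) ; Y_{4,-3}(Ω₂) = (0.122141, 0.195154) ; Δ = (-0.006706, -0.011021)
  [-2]  conj(Y_{4,-2})(Ω₁) = (-0.113828, 0.193385) ; Y_{4,-2}(Ω₂) = (-0.035481, 0.233526) ; Δ = (-0.041122, -0.033443)
  [-1]  conj(Y_{4,-1})(Ω₁) = (0.244536, 0.427690) ; Y_{4,-1}(Ω₂) = (0.187543, -0.161201) ; Δ = (0.114805, 0.040791)
  [+0]  conj(Y_{4,0})(Ω₁) = (0.351647, -0.000000) ; Y_{4,0}(Ω₂) = (0.202103, 0.000000) ; Δ = (0.071069, 0.000000)
  [+1]  conj(Y_{4,1})(Ω₁) = (-0.244536, 0.427690) ; Y_{4,1}(Ω₂) = (-0.187543, -0.161201) ; Δ = (0.114805, -0.040791)
  [+2]  conj(Y_{4,2})(Ω₁) = (-0.113828, -0.193385) ; Y_{4,2}(Ω₂) = (-0.035481, -0.233526) ; Δ = (-0.041122, 0.033443)
  [+3]  conj(Y_{4,3})(Ω₁) = (0.056033, -0.000706) ; Y_{4,3}(Ω₂) = (-0.122141, 0.195154) ; Δ = (-0.006706, 0.011021)
  [+4]  conj(Y_{4,4})(Ω₁) = (-0.003753, 0.006760) ; Y_{4,4}(Ω₂) = (-0.391057, 0.121638) ; Δ = (0.000645, -0.003100)
Total Σ_m = (0.206314, -0.000000). Multiply by 1.396263: (0.288069, -0.000000). P_4(cos γ) = 0.288069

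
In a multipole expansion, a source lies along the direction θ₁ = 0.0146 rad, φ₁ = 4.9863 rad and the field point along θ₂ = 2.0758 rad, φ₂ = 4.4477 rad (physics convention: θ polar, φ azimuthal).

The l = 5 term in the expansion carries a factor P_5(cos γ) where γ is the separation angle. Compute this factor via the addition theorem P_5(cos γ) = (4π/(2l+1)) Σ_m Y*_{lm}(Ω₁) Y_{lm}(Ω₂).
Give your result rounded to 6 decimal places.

-0.147788

Expand P_5 via completeness: Σ_{m} conj(Y_{5,m}) at Ω₁ times Y_{5,m} at Ω₂ —
  [-5]  conj(Y_{5,-5})(Ω₁) = (0.000000, -0.000000) ; Y_{5,-5}(Ω₂) = (-0.231040, 0.058343) ; Δ = (-0.000000, 0.000000)
  [-4]  conj(Y_{5,-4})(Ω₁) = (0.000000, 0.000000) ; Y_{5,-4}(Ω₂) = (-0.204103, -0.363147) ; Δ = (0.000000, -0.000000)
  [-3]  conj(Y_{5,-3})(Ω₁) = (-0.000006, 0.000006) ; Y_{5,-3}(Ω₂) = (0.183027, -0.179881) ; Δ = (-0.000000, 0.000002)
  [-2]  conj(Y_{5,-2})(Ω₁) = (-0.000616, -0.000376) ; Y_{5,-2}(Ω₂) = (-0.161415, -0.094441) ; Δ = (0.000064, 0.000119)
  [-1]  conj(Y_{5,-1})(Ω₁) = (0.010111, -0.035986) ; Y_{5,-1}(Ω₂) = (0.082600, -0.304744) ; Δ = (-0.010131, -0.006054)
  [+0]  conj(Y_{5,0})(Ω₁) = (0.934107, -0.000000) ; Y_{5,0}(Ω₂) = (-0.116937, 0.000000) ; Δ = (-0.109231, 0.000000)
  [+1]  conj(Y_{5,1})(Ω₁) = (-0.010111, -0.035986) ; Y_{5,1}(Ω₂) = (-0.082600, -0.304744) ; Δ = (-0.010131, 0.006054)
  [+2]  conj(Y_{5,2})(Ω₁) = (-0.000616, 0.000376) ; Y_{5,2}(Ω₂) = (-0.161415, 0.094441) ; Δ = (0.000064, -0.000119)
  [+3]  conj(Y_{5,3})(Ω₁) = (0.000006, 0.000006) ; Y_{5,3}(Ω₂) = (-0.183027, -0.179881) ; Δ = (-0.000000, -0.000002)
  [+4]  conj(Y_{5,4})(Ω₁) = (0.000000, -0.000000) ; Y_{5,4}(Ω₂) = (-0.204103, 0.363147) ; Δ = (0.000000, 0.000000)
  [+5]  conj(Y_{5,5})(Ω₁) = (-0.000000, -0.000000) ; Y_{5,5}(Ω₂) = (0.231040, 0.058343) ; Δ = (-0.000000, -0.000000)
Accumulated sum (-0.129366, 0.000000); after 4π/(2l+1) scaling, (-0.147788, 0.000000) ⇒ P_5 = -0.147788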